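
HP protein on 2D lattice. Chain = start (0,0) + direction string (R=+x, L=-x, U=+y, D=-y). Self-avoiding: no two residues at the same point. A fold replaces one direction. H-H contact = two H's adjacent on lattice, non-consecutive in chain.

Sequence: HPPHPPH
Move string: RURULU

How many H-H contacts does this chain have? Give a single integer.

Answer: 0

Derivation:
Positions: [(0, 0), (1, 0), (1, 1), (2, 1), (2, 2), (1, 2), (1, 3)]
No H-H contacts found.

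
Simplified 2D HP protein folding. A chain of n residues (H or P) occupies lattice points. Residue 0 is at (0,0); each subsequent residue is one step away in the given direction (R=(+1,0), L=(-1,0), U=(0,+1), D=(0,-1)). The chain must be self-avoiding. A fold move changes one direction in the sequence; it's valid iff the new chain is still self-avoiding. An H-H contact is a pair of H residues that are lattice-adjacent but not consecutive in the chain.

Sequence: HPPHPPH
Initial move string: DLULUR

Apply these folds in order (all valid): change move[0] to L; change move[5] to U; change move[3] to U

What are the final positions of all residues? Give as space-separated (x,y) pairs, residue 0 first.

Initial moves: DLULUR
Fold: move[0]->L => LLULUR (positions: [(0, 0), (-1, 0), (-2, 0), (-2, 1), (-3, 1), (-3, 2), (-2, 2)])
Fold: move[5]->U => LLULUU (positions: [(0, 0), (-1, 0), (-2, 0), (-2, 1), (-3, 1), (-3, 2), (-3, 3)])
Fold: move[3]->U => LLUUUU (positions: [(0, 0), (-1, 0), (-2, 0), (-2, 1), (-2, 2), (-2, 3), (-2, 4)])

Answer: (0,0) (-1,0) (-2,0) (-2,1) (-2,2) (-2,3) (-2,4)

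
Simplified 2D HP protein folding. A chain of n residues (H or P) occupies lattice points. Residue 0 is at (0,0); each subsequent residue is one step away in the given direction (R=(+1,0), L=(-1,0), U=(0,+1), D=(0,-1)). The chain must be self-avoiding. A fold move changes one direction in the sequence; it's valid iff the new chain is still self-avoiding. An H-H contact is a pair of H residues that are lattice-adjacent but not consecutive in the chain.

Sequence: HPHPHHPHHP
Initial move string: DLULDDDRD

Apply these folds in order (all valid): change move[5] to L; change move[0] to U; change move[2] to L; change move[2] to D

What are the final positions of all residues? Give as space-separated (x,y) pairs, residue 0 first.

Answer: (0,0) (0,1) (-1,1) (-1,0) (-2,0) (-2,-1) (-3,-1) (-3,-2) (-2,-2) (-2,-3)

Derivation:
Initial moves: DLULDDDRD
Fold: move[5]->L => DLULDLDRD (positions: [(0, 0), (0, -1), (-1, -1), (-1, 0), (-2, 0), (-2, -1), (-3, -1), (-3, -2), (-2, -2), (-2, -3)])
Fold: move[0]->U => ULULDLDRD (positions: [(0, 0), (0, 1), (-1, 1), (-1, 2), (-2, 2), (-2, 1), (-3, 1), (-3, 0), (-2, 0), (-2, -1)])
Fold: move[2]->L => ULLLDLDRD (positions: [(0, 0), (0, 1), (-1, 1), (-2, 1), (-3, 1), (-3, 0), (-4, 0), (-4, -1), (-3, -1), (-3, -2)])
Fold: move[2]->D => ULDLDLDRD (positions: [(0, 0), (0, 1), (-1, 1), (-1, 0), (-2, 0), (-2, -1), (-3, -1), (-3, -2), (-2, -2), (-2, -3)])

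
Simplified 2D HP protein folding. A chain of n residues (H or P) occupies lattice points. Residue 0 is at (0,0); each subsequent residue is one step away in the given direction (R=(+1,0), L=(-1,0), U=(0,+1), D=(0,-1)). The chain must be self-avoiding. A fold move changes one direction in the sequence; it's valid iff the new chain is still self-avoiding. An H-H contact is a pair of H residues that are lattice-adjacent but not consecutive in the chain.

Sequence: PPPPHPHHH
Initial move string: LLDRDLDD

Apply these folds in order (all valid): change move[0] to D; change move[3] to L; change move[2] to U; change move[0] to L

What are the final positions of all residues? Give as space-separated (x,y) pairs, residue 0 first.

Initial moves: LLDRDLDD
Fold: move[0]->D => DLDRDLDD (positions: [(0, 0), (0, -1), (-1, -1), (-1, -2), (0, -2), (0, -3), (-1, -3), (-1, -4), (-1, -5)])
Fold: move[3]->L => DLDLDLDD (positions: [(0, 0), (0, -1), (-1, -1), (-1, -2), (-2, -2), (-2, -3), (-3, -3), (-3, -4), (-3, -5)])
Fold: move[2]->U => DLULDLDD (positions: [(0, 0), (0, -1), (-1, -1), (-1, 0), (-2, 0), (-2, -1), (-3, -1), (-3, -2), (-3, -3)])
Fold: move[0]->L => LLULDLDD (positions: [(0, 0), (-1, 0), (-2, 0), (-2, 1), (-3, 1), (-3, 0), (-4, 0), (-4, -1), (-4, -2)])

Answer: (0,0) (-1,0) (-2,0) (-2,1) (-3,1) (-3,0) (-4,0) (-4,-1) (-4,-2)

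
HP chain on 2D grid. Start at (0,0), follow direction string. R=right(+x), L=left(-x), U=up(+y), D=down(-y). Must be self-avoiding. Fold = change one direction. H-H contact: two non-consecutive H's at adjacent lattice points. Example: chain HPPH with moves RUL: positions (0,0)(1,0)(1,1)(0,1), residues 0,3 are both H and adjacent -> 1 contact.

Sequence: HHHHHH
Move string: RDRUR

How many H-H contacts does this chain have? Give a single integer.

Positions: [(0, 0), (1, 0), (1, -1), (2, -1), (2, 0), (3, 0)]
H-H contact: residue 1 @(1,0) - residue 4 @(2, 0)

Answer: 1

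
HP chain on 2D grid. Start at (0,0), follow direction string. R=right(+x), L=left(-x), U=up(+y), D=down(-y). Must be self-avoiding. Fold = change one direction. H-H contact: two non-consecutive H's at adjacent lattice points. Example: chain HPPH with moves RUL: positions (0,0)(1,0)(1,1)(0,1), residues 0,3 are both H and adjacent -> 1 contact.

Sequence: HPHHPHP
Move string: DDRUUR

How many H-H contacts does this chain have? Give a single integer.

Positions: [(0, 0), (0, -1), (0, -2), (1, -2), (1, -1), (1, 0), (2, 0)]
H-H contact: residue 0 @(0,0) - residue 5 @(1, 0)

Answer: 1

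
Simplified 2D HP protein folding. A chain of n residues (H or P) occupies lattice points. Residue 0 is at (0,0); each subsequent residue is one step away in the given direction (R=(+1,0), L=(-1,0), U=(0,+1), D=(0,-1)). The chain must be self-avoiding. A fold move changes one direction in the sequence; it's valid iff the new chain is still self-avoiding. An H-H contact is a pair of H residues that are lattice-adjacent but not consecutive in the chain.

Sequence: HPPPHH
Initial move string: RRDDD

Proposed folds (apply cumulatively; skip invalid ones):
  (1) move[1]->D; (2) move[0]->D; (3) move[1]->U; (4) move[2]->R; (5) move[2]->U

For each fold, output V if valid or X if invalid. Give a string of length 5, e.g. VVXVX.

Answer: VVXVX

Derivation:
Initial: RRDDD -> [(0, 0), (1, 0), (2, 0), (2, -1), (2, -2), (2, -3)]
Fold 1: move[1]->D => RDDDD VALID
Fold 2: move[0]->D => DDDDD VALID
Fold 3: move[1]->U => DUDDD INVALID (collision), skipped
Fold 4: move[2]->R => DDRDD VALID
Fold 5: move[2]->U => DDUDD INVALID (collision), skipped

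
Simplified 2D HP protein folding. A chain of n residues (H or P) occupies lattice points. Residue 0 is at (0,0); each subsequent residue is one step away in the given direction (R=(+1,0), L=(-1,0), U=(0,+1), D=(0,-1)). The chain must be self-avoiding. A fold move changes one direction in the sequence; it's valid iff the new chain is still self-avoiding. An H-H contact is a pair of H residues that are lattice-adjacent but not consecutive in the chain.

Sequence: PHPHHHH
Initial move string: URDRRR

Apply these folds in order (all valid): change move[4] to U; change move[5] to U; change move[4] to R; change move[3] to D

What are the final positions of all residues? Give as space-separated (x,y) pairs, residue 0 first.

Answer: (0,0) (0,1) (1,1) (1,0) (1,-1) (2,-1) (2,0)

Derivation:
Initial moves: URDRRR
Fold: move[4]->U => URDRUR (positions: [(0, 0), (0, 1), (1, 1), (1, 0), (2, 0), (2, 1), (3, 1)])
Fold: move[5]->U => URDRUU (positions: [(0, 0), (0, 1), (1, 1), (1, 0), (2, 0), (2, 1), (2, 2)])
Fold: move[4]->R => URDRRU (positions: [(0, 0), (0, 1), (1, 1), (1, 0), (2, 0), (3, 0), (3, 1)])
Fold: move[3]->D => URDDRU (positions: [(0, 0), (0, 1), (1, 1), (1, 0), (1, -1), (2, -1), (2, 0)])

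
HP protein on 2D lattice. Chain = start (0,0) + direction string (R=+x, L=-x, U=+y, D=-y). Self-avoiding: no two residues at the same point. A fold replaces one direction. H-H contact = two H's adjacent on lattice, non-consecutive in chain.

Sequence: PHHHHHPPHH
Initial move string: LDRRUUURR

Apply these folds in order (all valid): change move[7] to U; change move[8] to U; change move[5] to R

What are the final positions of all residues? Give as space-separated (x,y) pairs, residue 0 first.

Answer: (0,0) (-1,0) (-1,-1) (0,-1) (1,-1) (1,0) (2,0) (2,1) (2,2) (2,3)

Derivation:
Initial moves: LDRRUUURR
Fold: move[7]->U => LDRRUUUUR (positions: [(0, 0), (-1, 0), (-1, -1), (0, -1), (1, -1), (1, 0), (1, 1), (1, 2), (1, 3), (2, 3)])
Fold: move[8]->U => LDRRUUUUU (positions: [(0, 0), (-1, 0), (-1, -1), (0, -1), (1, -1), (1, 0), (1, 1), (1, 2), (1, 3), (1, 4)])
Fold: move[5]->R => LDRRURUUU (positions: [(0, 0), (-1, 0), (-1, -1), (0, -1), (1, -1), (1, 0), (2, 0), (2, 1), (2, 2), (2, 3)])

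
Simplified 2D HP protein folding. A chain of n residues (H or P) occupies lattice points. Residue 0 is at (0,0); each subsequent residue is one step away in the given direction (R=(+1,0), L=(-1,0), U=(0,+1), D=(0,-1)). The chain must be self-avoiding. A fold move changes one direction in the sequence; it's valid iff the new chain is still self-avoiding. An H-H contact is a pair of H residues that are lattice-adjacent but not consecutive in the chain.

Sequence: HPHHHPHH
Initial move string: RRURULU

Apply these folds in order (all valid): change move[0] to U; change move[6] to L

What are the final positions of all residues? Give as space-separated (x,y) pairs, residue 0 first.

Answer: (0,0) (0,1) (1,1) (1,2) (2,2) (2,3) (1,3) (0,3)

Derivation:
Initial moves: RRURULU
Fold: move[0]->U => URURULU (positions: [(0, 0), (0, 1), (1, 1), (1, 2), (2, 2), (2, 3), (1, 3), (1, 4)])
Fold: move[6]->L => URURULL (positions: [(0, 0), (0, 1), (1, 1), (1, 2), (2, 2), (2, 3), (1, 3), (0, 3)])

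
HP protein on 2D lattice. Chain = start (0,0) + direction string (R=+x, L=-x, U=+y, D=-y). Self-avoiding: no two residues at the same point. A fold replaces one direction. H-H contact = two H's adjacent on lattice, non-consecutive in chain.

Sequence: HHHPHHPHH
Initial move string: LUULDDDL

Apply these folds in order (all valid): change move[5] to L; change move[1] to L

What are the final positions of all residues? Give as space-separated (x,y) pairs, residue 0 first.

Initial moves: LUULDDDL
Fold: move[5]->L => LUULDLDL (positions: [(0, 0), (-1, 0), (-1, 1), (-1, 2), (-2, 2), (-2, 1), (-3, 1), (-3, 0), (-4, 0)])
Fold: move[1]->L => LLULDLDL (positions: [(0, 0), (-1, 0), (-2, 0), (-2, 1), (-3, 1), (-3, 0), (-4, 0), (-4, -1), (-5, -1)])

Answer: (0,0) (-1,0) (-2,0) (-2,1) (-3,1) (-3,0) (-4,0) (-4,-1) (-5,-1)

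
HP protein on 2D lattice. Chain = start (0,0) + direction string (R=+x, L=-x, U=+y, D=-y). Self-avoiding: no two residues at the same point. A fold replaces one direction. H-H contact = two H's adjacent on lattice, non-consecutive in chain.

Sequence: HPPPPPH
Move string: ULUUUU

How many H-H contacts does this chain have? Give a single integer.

Positions: [(0, 0), (0, 1), (-1, 1), (-1, 2), (-1, 3), (-1, 4), (-1, 5)]
No H-H contacts found.

Answer: 0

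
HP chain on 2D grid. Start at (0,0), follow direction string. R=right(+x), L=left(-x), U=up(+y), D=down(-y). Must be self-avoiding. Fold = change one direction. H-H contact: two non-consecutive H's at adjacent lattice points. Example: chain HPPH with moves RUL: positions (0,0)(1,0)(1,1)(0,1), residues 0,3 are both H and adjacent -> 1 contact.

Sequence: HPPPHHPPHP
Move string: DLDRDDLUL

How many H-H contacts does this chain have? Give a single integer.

Positions: [(0, 0), (0, -1), (-1, -1), (-1, -2), (0, -2), (0, -3), (0, -4), (-1, -4), (-1, -3), (-2, -3)]
H-H contact: residue 5 @(0,-3) - residue 8 @(-1, -3)

Answer: 1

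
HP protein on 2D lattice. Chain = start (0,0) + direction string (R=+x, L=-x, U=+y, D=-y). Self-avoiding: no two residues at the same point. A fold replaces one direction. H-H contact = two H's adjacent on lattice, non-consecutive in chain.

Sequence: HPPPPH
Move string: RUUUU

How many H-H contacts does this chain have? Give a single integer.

Answer: 0

Derivation:
Positions: [(0, 0), (1, 0), (1, 1), (1, 2), (1, 3), (1, 4)]
No H-H contacts found.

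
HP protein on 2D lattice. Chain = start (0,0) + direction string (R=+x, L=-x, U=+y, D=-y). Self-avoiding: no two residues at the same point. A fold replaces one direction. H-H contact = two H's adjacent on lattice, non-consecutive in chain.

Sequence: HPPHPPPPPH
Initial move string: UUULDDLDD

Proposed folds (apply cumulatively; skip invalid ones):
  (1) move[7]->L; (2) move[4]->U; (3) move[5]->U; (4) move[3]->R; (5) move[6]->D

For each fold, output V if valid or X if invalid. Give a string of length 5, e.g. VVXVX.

Initial: UUULDDLDD -> [(0, 0), (0, 1), (0, 2), (0, 3), (-1, 3), (-1, 2), (-1, 1), (-2, 1), (-2, 0), (-2, -1)]
Fold 1: move[7]->L => UUULDDLLD VALID
Fold 2: move[4]->U => UUULUDLLD INVALID (collision), skipped
Fold 3: move[5]->U => UUULDULLD INVALID (collision), skipped
Fold 4: move[3]->R => UUURDDLLD INVALID (collision), skipped
Fold 5: move[6]->D => UUULDDDLD VALID

Answer: VXXXV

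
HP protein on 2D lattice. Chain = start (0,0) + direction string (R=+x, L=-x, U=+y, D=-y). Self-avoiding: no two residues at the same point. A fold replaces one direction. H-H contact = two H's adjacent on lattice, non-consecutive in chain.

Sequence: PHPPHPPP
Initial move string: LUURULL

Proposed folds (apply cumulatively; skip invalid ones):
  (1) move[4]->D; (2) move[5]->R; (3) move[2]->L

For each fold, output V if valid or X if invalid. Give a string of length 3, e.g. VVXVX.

Answer: XXX

Derivation:
Initial: LUURULL -> [(0, 0), (-1, 0), (-1, 1), (-1, 2), (0, 2), (0, 3), (-1, 3), (-2, 3)]
Fold 1: move[4]->D => LUURDLL INVALID (collision), skipped
Fold 2: move[5]->R => LUURURL INVALID (collision), skipped
Fold 3: move[2]->L => LULRULL INVALID (collision), skipped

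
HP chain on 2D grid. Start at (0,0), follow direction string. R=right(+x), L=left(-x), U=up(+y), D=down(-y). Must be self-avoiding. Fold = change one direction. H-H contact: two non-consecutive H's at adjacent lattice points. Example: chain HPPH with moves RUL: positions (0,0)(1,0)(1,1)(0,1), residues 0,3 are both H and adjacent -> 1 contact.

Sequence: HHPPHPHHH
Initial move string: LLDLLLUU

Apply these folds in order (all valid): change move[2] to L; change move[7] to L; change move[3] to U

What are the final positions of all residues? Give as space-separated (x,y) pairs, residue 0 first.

Initial moves: LLDLLLUU
Fold: move[2]->L => LLLLLLUU (positions: [(0, 0), (-1, 0), (-2, 0), (-3, 0), (-4, 0), (-5, 0), (-6, 0), (-6, 1), (-6, 2)])
Fold: move[7]->L => LLLLLLUL (positions: [(0, 0), (-1, 0), (-2, 0), (-3, 0), (-4, 0), (-5, 0), (-6, 0), (-6, 1), (-7, 1)])
Fold: move[3]->U => LLLULLUL (positions: [(0, 0), (-1, 0), (-2, 0), (-3, 0), (-3, 1), (-4, 1), (-5, 1), (-5, 2), (-6, 2)])

Answer: (0,0) (-1,0) (-2,0) (-3,0) (-3,1) (-4,1) (-5,1) (-5,2) (-6,2)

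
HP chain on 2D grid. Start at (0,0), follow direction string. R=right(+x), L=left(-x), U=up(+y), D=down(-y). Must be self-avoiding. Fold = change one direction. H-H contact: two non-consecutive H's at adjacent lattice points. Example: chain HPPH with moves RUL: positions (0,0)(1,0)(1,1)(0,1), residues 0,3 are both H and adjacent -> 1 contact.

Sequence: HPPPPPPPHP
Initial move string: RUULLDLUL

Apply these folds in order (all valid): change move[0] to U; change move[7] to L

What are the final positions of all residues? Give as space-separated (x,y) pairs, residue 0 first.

Answer: (0,0) (0,1) (0,2) (0,3) (-1,3) (-2,3) (-2,2) (-3,2) (-4,2) (-5,2)

Derivation:
Initial moves: RUULLDLUL
Fold: move[0]->U => UUULLDLUL (positions: [(0, 0), (0, 1), (0, 2), (0, 3), (-1, 3), (-2, 3), (-2, 2), (-3, 2), (-3, 3), (-4, 3)])
Fold: move[7]->L => UUULLDLLL (positions: [(0, 0), (0, 1), (0, 2), (0, 3), (-1, 3), (-2, 3), (-2, 2), (-3, 2), (-4, 2), (-5, 2)])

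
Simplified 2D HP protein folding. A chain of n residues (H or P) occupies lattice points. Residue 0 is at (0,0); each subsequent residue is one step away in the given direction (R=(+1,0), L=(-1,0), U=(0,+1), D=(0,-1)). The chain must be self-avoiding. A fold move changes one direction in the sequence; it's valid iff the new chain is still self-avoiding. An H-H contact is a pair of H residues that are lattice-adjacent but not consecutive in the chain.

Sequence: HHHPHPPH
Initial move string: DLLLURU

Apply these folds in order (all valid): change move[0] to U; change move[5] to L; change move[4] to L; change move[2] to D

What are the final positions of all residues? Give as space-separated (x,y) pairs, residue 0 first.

Answer: (0,0) (0,1) (-1,1) (-1,0) (-2,0) (-3,0) (-4,0) (-4,1)

Derivation:
Initial moves: DLLLURU
Fold: move[0]->U => ULLLURU (positions: [(0, 0), (0, 1), (-1, 1), (-2, 1), (-3, 1), (-3, 2), (-2, 2), (-2, 3)])
Fold: move[5]->L => ULLLULU (positions: [(0, 0), (0, 1), (-1, 1), (-2, 1), (-3, 1), (-3, 2), (-4, 2), (-4, 3)])
Fold: move[4]->L => ULLLLLU (positions: [(0, 0), (0, 1), (-1, 1), (-2, 1), (-3, 1), (-4, 1), (-5, 1), (-5, 2)])
Fold: move[2]->D => ULDLLLU (positions: [(0, 0), (0, 1), (-1, 1), (-1, 0), (-2, 0), (-3, 0), (-4, 0), (-4, 1)])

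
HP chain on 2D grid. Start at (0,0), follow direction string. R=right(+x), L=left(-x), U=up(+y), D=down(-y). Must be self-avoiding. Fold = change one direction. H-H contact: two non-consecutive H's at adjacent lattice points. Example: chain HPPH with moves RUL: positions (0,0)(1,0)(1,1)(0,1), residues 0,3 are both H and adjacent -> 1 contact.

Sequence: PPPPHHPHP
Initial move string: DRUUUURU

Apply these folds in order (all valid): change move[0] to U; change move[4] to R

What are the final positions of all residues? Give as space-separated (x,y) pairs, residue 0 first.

Initial moves: DRUUUURU
Fold: move[0]->U => URUUUURU (positions: [(0, 0), (0, 1), (1, 1), (1, 2), (1, 3), (1, 4), (1, 5), (2, 5), (2, 6)])
Fold: move[4]->R => URUURURU (positions: [(0, 0), (0, 1), (1, 1), (1, 2), (1, 3), (2, 3), (2, 4), (3, 4), (3, 5)])

Answer: (0,0) (0,1) (1,1) (1,2) (1,3) (2,3) (2,4) (3,4) (3,5)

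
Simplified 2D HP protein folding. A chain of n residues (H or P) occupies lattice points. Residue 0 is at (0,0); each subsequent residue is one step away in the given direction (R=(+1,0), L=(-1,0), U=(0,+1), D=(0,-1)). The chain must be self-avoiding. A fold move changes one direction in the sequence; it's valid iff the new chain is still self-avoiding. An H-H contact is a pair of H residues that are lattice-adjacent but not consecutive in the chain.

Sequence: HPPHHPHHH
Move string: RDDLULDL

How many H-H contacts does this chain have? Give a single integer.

Positions: [(0, 0), (1, 0), (1, -1), (1, -2), (0, -2), (0, -1), (-1, -1), (-1, -2), (-2, -2)]
H-H contact: residue 4 @(0,-2) - residue 7 @(-1, -2)

Answer: 1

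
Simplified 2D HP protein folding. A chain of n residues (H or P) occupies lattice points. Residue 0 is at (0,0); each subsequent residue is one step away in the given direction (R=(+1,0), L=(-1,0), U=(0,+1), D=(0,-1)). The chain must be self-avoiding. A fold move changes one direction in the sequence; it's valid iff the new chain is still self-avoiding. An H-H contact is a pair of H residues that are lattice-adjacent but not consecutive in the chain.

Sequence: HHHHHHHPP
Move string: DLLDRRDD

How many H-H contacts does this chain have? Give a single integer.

Positions: [(0, 0), (0, -1), (-1, -1), (-2, -1), (-2, -2), (-1, -2), (0, -2), (0, -3), (0, -4)]
H-H contact: residue 1 @(0,-1) - residue 6 @(0, -2)
H-H contact: residue 2 @(-1,-1) - residue 5 @(-1, -2)

Answer: 2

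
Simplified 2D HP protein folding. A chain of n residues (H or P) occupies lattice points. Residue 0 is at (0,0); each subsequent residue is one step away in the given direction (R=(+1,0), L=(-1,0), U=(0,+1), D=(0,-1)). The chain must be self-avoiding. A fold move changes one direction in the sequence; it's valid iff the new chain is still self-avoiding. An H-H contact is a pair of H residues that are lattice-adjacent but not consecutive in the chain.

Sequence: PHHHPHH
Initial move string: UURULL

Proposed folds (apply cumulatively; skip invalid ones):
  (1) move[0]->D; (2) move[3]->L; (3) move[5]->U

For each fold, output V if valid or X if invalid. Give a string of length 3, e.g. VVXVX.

Answer: XXV

Derivation:
Initial: UURULL -> [(0, 0), (0, 1), (0, 2), (1, 2), (1, 3), (0, 3), (-1, 3)]
Fold 1: move[0]->D => DURULL INVALID (collision), skipped
Fold 2: move[3]->L => UURLLL INVALID (collision), skipped
Fold 3: move[5]->U => UURULU VALID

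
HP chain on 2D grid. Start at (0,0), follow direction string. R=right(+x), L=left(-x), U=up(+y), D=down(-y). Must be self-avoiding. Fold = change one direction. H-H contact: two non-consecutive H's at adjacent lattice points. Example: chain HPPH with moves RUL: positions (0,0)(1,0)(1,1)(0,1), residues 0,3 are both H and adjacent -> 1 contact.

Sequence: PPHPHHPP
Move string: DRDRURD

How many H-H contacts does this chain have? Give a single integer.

Answer: 1

Derivation:
Positions: [(0, 0), (0, -1), (1, -1), (1, -2), (2, -2), (2, -1), (3, -1), (3, -2)]
H-H contact: residue 2 @(1,-1) - residue 5 @(2, -1)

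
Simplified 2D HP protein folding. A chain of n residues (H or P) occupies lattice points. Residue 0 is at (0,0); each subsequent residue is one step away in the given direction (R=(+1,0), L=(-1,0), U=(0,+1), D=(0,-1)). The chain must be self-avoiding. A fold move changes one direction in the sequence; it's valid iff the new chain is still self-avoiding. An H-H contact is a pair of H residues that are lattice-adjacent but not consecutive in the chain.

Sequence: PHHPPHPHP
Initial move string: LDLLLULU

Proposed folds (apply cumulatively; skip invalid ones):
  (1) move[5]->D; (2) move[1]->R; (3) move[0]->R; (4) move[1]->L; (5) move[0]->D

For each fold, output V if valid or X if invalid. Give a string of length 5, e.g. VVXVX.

Answer: VXVXV

Derivation:
Initial: LDLLLULU -> [(0, 0), (-1, 0), (-1, -1), (-2, -1), (-3, -1), (-4, -1), (-4, 0), (-5, 0), (-5, 1)]
Fold 1: move[5]->D => LDLLLDLU VALID
Fold 2: move[1]->R => LRLLLDLU INVALID (collision), skipped
Fold 3: move[0]->R => RDLLLDLU VALID
Fold 4: move[1]->L => RLLLLDLU INVALID (collision), skipped
Fold 5: move[0]->D => DDLLLDLU VALID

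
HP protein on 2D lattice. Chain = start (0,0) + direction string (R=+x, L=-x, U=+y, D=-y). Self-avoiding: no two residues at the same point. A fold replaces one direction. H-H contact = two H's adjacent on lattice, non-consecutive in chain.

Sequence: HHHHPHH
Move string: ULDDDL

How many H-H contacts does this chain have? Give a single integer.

Positions: [(0, 0), (0, 1), (-1, 1), (-1, 0), (-1, -1), (-1, -2), (-2, -2)]
H-H contact: residue 0 @(0,0) - residue 3 @(-1, 0)

Answer: 1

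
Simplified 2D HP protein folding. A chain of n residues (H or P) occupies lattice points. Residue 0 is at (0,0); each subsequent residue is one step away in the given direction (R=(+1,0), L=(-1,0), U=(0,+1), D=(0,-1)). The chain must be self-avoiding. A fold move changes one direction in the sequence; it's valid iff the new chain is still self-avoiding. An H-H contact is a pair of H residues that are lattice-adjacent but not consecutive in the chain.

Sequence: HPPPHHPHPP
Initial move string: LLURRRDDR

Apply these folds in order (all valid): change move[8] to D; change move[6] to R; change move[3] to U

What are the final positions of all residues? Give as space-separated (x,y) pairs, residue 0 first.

Initial moves: LLURRRDDR
Fold: move[8]->D => LLURRRDDD (positions: [(0, 0), (-1, 0), (-2, 0), (-2, 1), (-1, 1), (0, 1), (1, 1), (1, 0), (1, -1), (1, -2)])
Fold: move[6]->R => LLURRRRDD (positions: [(0, 0), (-1, 0), (-2, 0), (-2, 1), (-1, 1), (0, 1), (1, 1), (2, 1), (2, 0), (2, -1)])
Fold: move[3]->U => LLUURRRDD (positions: [(0, 0), (-1, 0), (-2, 0), (-2, 1), (-2, 2), (-1, 2), (0, 2), (1, 2), (1, 1), (1, 0)])

Answer: (0,0) (-1,0) (-2,0) (-2,1) (-2,2) (-1,2) (0,2) (1,2) (1,1) (1,0)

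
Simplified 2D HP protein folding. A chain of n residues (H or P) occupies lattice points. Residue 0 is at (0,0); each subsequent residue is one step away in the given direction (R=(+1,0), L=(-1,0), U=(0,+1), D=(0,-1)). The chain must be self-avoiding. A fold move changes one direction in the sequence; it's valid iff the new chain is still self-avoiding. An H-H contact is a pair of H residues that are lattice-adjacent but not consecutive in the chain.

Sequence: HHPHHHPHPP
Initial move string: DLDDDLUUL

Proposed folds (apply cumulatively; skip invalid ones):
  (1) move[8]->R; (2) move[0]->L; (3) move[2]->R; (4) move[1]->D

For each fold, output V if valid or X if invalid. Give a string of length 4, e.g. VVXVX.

Initial: DLDDDLUUL -> [(0, 0), (0, -1), (-1, -1), (-1, -2), (-1, -3), (-1, -4), (-2, -4), (-2, -3), (-2, -2), (-3, -2)]
Fold 1: move[8]->R => DLDDDLUUR INVALID (collision), skipped
Fold 2: move[0]->L => LLDDDLUUL VALID
Fold 3: move[2]->R => LLRDDLUUL INVALID (collision), skipped
Fold 4: move[1]->D => LDDDDLUUL VALID

Answer: XVXV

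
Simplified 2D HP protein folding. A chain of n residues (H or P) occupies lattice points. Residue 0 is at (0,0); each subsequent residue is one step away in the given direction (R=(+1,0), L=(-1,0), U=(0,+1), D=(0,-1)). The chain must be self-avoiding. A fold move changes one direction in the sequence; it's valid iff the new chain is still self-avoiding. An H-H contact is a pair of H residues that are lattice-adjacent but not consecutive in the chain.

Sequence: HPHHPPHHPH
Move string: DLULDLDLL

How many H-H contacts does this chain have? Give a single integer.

Positions: [(0, 0), (0, -1), (-1, -1), (-1, 0), (-2, 0), (-2, -1), (-3, -1), (-3, -2), (-4, -2), (-5, -2)]
H-H contact: residue 0 @(0,0) - residue 3 @(-1, 0)

Answer: 1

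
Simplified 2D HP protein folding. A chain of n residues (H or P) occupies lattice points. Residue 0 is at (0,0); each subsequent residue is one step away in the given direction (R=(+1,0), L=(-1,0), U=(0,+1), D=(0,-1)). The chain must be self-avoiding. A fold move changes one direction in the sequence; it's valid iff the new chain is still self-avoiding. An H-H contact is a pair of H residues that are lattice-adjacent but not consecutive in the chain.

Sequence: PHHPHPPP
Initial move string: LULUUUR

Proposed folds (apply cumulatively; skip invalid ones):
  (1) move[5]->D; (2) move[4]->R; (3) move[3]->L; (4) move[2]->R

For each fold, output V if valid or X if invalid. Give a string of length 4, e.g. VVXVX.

Answer: XVXV

Derivation:
Initial: LULUUUR -> [(0, 0), (-1, 0), (-1, 1), (-2, 1), (-2, 2), (-2, 3), (-2, 4), (-1, 4)]
Fold 1: move[5]->D => LULUUDR INVALID (collision), skipped
Fold 2: move[4]->R => LULURUR VALID
Fold 3: move[3]->L => LULLRUR INVALID (collision), skipped
Fold 4: move[2]->R => LURURUR VALID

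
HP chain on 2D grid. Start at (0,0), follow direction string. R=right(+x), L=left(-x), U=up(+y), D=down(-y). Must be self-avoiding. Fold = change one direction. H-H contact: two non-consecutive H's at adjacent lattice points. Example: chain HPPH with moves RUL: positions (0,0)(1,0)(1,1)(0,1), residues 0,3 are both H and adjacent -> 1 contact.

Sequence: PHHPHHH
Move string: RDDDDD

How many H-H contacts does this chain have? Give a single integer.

Answer: 0

Derivation:
Positions: [(0, 0), (1, 0), (1, -1), (1, -2), (1, -3), (1, -4), (1, -5)]
No H-H contacts found.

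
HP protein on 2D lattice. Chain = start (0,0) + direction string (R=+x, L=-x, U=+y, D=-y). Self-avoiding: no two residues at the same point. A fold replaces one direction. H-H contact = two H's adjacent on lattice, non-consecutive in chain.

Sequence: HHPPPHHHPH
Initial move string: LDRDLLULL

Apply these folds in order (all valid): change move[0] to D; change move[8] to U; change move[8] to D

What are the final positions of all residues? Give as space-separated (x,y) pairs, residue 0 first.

Answer: (0,0) (0,-1) (0,-2) (1,-2) (1,-3) (0,-3) (-1,-3) (-1,-2) (-2,-2) (-2,-3)

Derivation:
Initial moves: LDRDLLULL
Fold: move[0]->D => DDRDLLULL (positions: [(0, 0), (0, -1), (0, -2), (1, -2), (1, -3), (0, -3), (-1, -3), (-1, -2), (-2, -2), (-3, -2)])
Fold: move[8]->U => DDRDLLULU (positions: [(0, 0), (0, -1), (0, -2), (1, -2), (1, -3), (0, -3), (-1, -3), (-1, -2), (-2, -2), (-2, -1)])
Fold: move[8]->D => DDRDLLULD (positions: [(0, 0), (0, -1), (0, -2), (1, -2), (1, -3), (0, -3), (-1, -3), (-1, -2), (-2, -2), (-2, -3)])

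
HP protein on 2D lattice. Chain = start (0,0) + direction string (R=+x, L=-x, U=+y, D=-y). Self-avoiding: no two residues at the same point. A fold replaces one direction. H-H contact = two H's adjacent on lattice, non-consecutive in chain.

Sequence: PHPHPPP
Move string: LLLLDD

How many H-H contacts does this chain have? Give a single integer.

Positions: [(0, 0), (-1, 0), (-2, 0), (-3, 0), (-4, 0), (-4, -1), (-4, -2)]
No H-H contacts found.

Answer: 0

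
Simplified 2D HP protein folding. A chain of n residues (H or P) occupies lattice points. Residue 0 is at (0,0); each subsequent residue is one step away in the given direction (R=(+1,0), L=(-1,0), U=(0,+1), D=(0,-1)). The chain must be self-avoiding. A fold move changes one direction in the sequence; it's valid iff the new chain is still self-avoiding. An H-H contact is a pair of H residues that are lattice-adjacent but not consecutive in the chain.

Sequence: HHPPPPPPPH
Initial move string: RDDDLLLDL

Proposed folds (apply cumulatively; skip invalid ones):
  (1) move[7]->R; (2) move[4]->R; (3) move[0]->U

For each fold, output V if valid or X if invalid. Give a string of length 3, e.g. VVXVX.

Initial: RDDDLLLDL -> [(0, 0), (1, 0), (1, -1), (1, -2), (1, -3), (0, -3), (-1, -3), (-2, -3), (-2, -4), (-3, -4)]
Fold 1: move[7]->R => RDDDLLLRL INVALID (collision), skipped
Fold 2: move[4]->R => RDDDRLLDL INVALID (collision), skipped
Fold 3: move[0]->U => UDDDLLLDL INVALID (collision), skipped

Answer: XXX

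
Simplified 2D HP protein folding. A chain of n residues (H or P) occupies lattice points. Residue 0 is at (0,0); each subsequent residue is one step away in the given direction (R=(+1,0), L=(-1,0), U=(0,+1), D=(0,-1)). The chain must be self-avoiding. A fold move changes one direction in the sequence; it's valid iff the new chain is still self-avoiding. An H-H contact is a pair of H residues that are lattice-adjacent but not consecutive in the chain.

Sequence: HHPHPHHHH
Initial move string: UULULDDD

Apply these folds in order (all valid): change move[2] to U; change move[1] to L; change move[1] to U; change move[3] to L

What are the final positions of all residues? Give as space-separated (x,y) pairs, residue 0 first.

Answer: (0,0) (0,1) (0,2) (0,3) (-1,3) (-2,3) (-2,2) (-2,1) (-2,0)

Derivation:
Initial moves: UULULDDD
Fold: move[2]->U => UUUULDDD (positions: [(0, 0), (0, 1), (0, 2), (0, 3), (0, 4), (-1, 4), (-1, 3), (-1, 2), (-1, 1)])
Fold: move[1]->L => ULUULDDD (positions: [(0, 0), (0, 1), (-1, 1), (-1, 2), (-1, 3), (-2, 3), (-2, 2), (-2, 1), (-2, 0)])
Fold: move[1]->U => UUUULDDD (positions: [(0, 0), (0, 1), (0, 2), (0, 3), (0, 4), (-1, 4), (-1, 3), (-1, 2), (-1, 1)])
Fold: move[3]->L => UUULLDDD (positions: [(0, 0), (0, 1), (0, 2), (0, 3), (-1, 3), (-2, 3), (-2, 2), (-2, 1), (-2, 0)])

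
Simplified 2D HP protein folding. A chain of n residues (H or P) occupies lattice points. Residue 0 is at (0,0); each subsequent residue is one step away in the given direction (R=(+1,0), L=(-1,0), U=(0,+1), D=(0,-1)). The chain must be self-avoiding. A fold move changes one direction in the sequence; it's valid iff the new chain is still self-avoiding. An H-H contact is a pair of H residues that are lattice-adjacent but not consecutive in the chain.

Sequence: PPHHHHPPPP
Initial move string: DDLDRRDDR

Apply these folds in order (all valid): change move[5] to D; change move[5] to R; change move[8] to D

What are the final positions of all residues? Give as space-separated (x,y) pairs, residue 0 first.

Answer: (0,0) (0,-1) (0,-2) (-1,-2) (-1,-3) (0,-3) (1,-3) (1,-4) (1,-5) (1,-6)

Derivation:
Initial moves: DDLDRRDDR
Fold: move[5]->D => DDLDRDDDR (positions: [(0, 0), (0, -1), (0, -2), (-1, -2), (-1, -3), (0, -3), (0, -4), (0, -5), (0, -6), (1, -6)])
Fold: move[5]->R => DDLDRRDDR (positions: [(0, 0), (0, -1), (0, -2), (-1, -2), (-1, -3), (0, -3), (1, -3), (1, -4), (1, -5), (2, -5)])
Fold: move[8]->D => DDLDRRDDD (positions: [(0, 0), (0, -1), (0, -2), (-1, -2), (-1, -3), (0, -3), (1, -3), (1, -4), (1, -5), (1, -6)])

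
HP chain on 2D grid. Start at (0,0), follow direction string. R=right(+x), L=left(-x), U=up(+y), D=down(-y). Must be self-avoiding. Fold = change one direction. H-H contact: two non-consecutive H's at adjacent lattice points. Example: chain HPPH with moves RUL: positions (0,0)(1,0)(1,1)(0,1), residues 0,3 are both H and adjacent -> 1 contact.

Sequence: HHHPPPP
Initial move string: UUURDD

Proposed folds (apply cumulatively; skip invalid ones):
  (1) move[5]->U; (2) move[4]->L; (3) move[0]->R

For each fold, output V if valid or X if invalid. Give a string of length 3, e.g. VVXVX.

Initial: UUURDD -> [(0, 0), (0, 1), (0, 2), (0, 3), (1, 3), (1, 2), (1, 1)]
Fold 1: move[5]->U => UUURDU INVALID (collision), skipped
Fold 2: move[4]->L => UUURLD INVALID (collision), skipped
Fold 3: move[0]->R => RUURDD VALID

Answer: XXV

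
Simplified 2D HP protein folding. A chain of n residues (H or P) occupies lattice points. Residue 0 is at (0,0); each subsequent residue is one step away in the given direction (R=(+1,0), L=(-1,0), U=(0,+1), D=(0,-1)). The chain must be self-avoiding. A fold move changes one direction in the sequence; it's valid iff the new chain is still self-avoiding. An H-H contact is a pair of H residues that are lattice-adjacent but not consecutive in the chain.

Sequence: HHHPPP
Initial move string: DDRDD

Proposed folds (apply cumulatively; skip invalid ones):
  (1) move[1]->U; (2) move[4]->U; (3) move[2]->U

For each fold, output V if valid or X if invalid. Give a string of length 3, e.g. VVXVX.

Answer: XXX

Derivation:
Initial: DDRDD -> [(0, 0), (0, -1), (0, -2), (1, -2), (1, -3), (1, -4)]
Fold 1: move[1]->U => DURDD INVALID (collision), skipped
Fold 2: move[4]->U => DDRDU INVALID (collision), skipped
Fold 3: move[2]->U => DDUDD INVALID (collision), skipped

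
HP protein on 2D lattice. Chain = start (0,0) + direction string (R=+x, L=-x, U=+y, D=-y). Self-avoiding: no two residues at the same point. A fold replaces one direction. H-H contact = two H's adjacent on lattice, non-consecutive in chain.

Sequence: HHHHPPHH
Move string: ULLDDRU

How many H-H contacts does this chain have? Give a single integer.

Positions: [(0, 0), (0, 1), (-1, 1), (-2, 1), (-2, 0), (-2, -1), (-1, -1), (-1, 0)]
H-H contact: residue 0 @(0,0) - residue 7 @(-1, 0)
H-H contact: residue 2 @(-1,1) - residue 7 @(-1, 0)

Answer: 2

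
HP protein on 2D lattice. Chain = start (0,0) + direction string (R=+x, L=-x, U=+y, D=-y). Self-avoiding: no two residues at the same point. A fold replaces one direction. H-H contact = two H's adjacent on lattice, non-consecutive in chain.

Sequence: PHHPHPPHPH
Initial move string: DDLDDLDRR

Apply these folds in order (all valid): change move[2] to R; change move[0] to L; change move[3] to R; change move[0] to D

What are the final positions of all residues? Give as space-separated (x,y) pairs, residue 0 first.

Initial moves: DDLDDLDRR
Fold: move[2]->R => DDRDDLDRR (positions: [(0, 0), (0, -1), (0, -2), (1, -2), (1, -3), (1, -4), (0, -4), (0, -5), (1, -5), (2, -5)])
Fold: move[0]->L => LDRDDLDRR (positions: [(0, 0), (-1, 0), (-1, -1), (0, -1), (0, -2), (0, -3), (-1, -3), (-1, -4), (0, -4), (1, -4)])
Fold: move[3]->R => LDRRDLDRR (positions: [(0, 0), (-1, 0), (-1, -1), (0, -1), (1, -1), (1, -2), (0, -2), (0, -3), (1, -3), (2, -3)])
Fold: move[0]->D => DDRRDLDRR (positions: [(0, 0), (0, -1), (0, -2), (1, -2), (2, -2), (2, -3), (1, -3), (1, -4), (2, -4), (3, -4)])

Answer: (0,0) (0,-1) (0,-2) (1,-2) (2,-2) (2,-3) (1,-3) (1,-4) (2,-4) (3,-4)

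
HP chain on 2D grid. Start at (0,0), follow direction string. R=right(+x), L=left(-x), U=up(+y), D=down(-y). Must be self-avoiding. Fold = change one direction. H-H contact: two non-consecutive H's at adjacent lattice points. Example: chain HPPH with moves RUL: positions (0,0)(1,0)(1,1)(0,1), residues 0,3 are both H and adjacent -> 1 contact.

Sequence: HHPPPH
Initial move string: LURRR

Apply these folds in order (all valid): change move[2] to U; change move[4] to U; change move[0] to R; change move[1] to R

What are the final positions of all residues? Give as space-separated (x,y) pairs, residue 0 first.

Answer: (0,0) (1,0) (2,0) (2,1) (3,1) (3,2)

Derivation:
Initial moves: LURRR
Fold: move[2]->U => LUURR (positions: [(0, 0), (-1, 0), (-1, 1), (-1, 2), (0, 2), (1, 2)])
Fold: move[4]->U => LUURU (positions: [(0, 0), (-1, 0), (-1, 1), (-1, 2), (0, 2), (0, 3)])
Fold: move[0]->R => RUURU (positions: [(0, 0), (1, 0), (1, 1), (1, 2), (2, 2), (2, 3)])
Fold: move[1]->R => RRURU (positions: [(0, 0), (1, 0), (2, 0), (2, 1), (3, 1), (3, 2)])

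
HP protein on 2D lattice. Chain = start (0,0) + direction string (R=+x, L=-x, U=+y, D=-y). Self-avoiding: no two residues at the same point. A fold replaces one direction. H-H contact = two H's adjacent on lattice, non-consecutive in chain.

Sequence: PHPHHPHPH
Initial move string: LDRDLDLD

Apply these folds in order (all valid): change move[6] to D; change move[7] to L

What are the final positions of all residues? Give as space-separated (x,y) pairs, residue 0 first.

Initial moves: LDRDLDLD
Fold: move[6]->D => LDRDLDDD (positions: [(0, 0), (-1, 0), (-1, -1), (0, -1), (0, -2), (-1, -2), (-1, -3), (-1, -4), (-1, -5)])
Fold: move[7]->L => LDRDLDDL (positions: [(0, 0), (-1, 0), (-1, -1), (0, -1), (0, -2), (-1, -2), (-1, -3), (-1, -4), (-2, -4)])

Answer: (0,0) (-1,0) (-1,-1) (0,-1) (0,-2) (-1,-2) (-1,-3) (-1,-4) (-2,-4)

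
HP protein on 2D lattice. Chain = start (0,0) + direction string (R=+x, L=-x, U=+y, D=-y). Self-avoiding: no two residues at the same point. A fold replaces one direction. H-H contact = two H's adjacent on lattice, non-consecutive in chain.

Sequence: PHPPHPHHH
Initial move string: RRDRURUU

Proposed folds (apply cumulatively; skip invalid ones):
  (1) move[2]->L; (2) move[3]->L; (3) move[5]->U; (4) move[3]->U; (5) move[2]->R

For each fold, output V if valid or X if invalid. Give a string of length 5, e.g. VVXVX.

Initial: RRDRURUU -> [(0, 0), (1, 0), (2, 0), (2, -1), (3, -1), (3, 0), (4, 0), (4, 1), (4, 2)]
Fold 1: move[2]->L => RRLRURUU INVALID (collision), skipped
Fold 2: move[3]->L => RRDLURUU INVALID (collision), skipped
Fold 3: move[5]->U => RRDRUUUU VALID
Fold 4: move[3]->U => RRDUUUUU INVALID (collision), skipped
Fold 5: move[2]->R => RRRRUUUU VALID

Answer: XXVXV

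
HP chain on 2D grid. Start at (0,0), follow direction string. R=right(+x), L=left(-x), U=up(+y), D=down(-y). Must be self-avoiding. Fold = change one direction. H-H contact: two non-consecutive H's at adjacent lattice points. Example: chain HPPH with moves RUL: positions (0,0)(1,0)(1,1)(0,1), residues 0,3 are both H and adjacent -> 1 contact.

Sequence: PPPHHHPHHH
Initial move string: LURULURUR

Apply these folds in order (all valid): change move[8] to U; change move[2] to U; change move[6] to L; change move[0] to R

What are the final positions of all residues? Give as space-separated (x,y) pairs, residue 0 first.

Initial moves: LURULURUR
Fold: move[8]->U => LURULURUU (positions: [(0, 0), (-1, 0), (-1, 1), (0, 1), (0, 2), (-1, 2), (-1, 3), (0, 3), (0, 4), (0, 5)])
Fold: move[2]->U => LUUULURUU (positions: [(0, 0), (-1, 0), (-1, 1), (-1, 2), (-1, 3), (-2, 3), (-2, 4), (-1, 4), (-1, 5), (-1, 6)])
Fold: move[6]->L => LUUULULUU (positions: [(0, 0), (-1, 0), (-1, 1), (-1, 2), (-1, 3), (-2, 3), (-2, 4), (-3, 4), (-3, 5), (-3, 6)])
Fold: move[0]->R => RUUULULUU (positions: [(0, 0), (1, 0), (1, 1), (1, 2), (1, 3), (0, 3), (0, 4), (-1, 4), (-1, 5), (-1, 6)])

Answer: (0,0) (1,0) (1,1) (1,2) (1,3) (0,3) (0,4) (-1,4) (-1,5) (-1,6)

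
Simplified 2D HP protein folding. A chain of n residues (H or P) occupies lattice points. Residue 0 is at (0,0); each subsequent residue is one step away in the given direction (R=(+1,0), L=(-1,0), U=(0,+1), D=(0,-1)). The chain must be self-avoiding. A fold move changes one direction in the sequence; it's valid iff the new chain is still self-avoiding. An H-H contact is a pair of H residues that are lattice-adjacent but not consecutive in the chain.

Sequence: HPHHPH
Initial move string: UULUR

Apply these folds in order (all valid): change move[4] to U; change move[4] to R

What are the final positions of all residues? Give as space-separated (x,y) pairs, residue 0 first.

Initial moves: UULUR
Fold: move[4]->U => UULUU (positions: [(0, 0), (0, 1), (0, 2), (-1, 2), (-1, 3), (-1, 4)])
Fold: move[4]->R => UULUR (positions: [(0, 0), (0, 1), (0, 2), (-1, 2), (-1, 3), (0, 3)])

Answer: (0,0) (0,1) (0,2) (-1,2) (-1,3) (0,3)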